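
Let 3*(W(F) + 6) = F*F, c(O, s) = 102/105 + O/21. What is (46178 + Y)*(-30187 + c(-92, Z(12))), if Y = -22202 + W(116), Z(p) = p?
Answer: -270609622438/315 ≈ -8.5908e+8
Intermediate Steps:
c(O, s) = 34/35 + O/21 (c(O, s) = 102*(1/105) + O*(1/21) = 34/35 + O/21)
W(F) = -6 + F²/3 (W(F) = -6 + (F*F)/3 = -6 + F²/3)
Y = -53168/3 (Y = -22202 + (-6 + (⅓)*116²) = -22202 + (-6 + (⅓)*13456) = -22202 + (-6 + 13456/3) = -22202 + 13438/3 = -53168/3 ≈ -17723.)
(46178 + Y)*(-30187 + c(-92, Z(12))) = (46178 - 53168/3)*(-30187 + (34/35 + (1/21)*(-92))) = 85366*(-30187 + (34/35 - 92/21))/3 = 85366*(-30187 - 358/105)/3 = (85366/3)*(-3169993/105) = -270609622438/315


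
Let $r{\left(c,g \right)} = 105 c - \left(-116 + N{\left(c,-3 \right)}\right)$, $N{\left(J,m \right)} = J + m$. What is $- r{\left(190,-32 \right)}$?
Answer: $-19879$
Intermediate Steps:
$r{\left(c,g \right)} = 119 + 104 c$ ($r{\left(c,g \right)} = 105 c - \left(-119 + c\right) = 119 + 104 c$)
$- r{\left(190,-32 \right)} = - (119 + 104 \cdot 190) = - (119 + 19760) = \left(-1\right) 19879 = -19879$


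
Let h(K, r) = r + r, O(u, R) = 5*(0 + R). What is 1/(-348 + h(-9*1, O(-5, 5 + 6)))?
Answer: -1/238 ≈ -0.0042017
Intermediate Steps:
O(u, R) = 5*R
h(K, r) = 2*r
1/(-348 + h(-9*1, O(-5, 5 + 6))) = 1/(-348 + 2*(5*(5 + 6))) = 1/(-348 + 2*(5*11)) = 1/(-348 + 2*55) = 1/(-348 + 110) = 1/(-238) = -1/238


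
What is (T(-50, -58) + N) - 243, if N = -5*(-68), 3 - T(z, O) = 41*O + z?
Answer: 2528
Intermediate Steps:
T(z, O) = 3 - z - 41*O (T(z, O) = 3 - (41*O + z) = 3 - (z + 41*O) = 3 + (-z - 41*O) = 3 - z - 41*O)
N = 340
(T(-50, -58) + N) - 243 = ((3 - 1*(-50) - 41*(-58)) + 340) - 243 = ((3 + 50 + 2378) + 340) - 243 = (2431 + 340) - 243 = 2771 - 243 = 2528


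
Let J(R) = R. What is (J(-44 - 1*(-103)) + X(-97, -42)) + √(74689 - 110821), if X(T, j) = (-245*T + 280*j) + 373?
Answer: 12437 + 2*I*√9033 ≈ 12437.0 + 190.08*I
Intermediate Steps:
X(T, j) = 373 - 245*T + 280*j
(J(-44 - 1*(-103)) + X(-97, -42)) + √(74689 - 110821) = ((-44 - 1*(-103)) + (373 - 245*(-97) + 280*(-42))) + √(74689 - 110821) = ((-44 + 103) + (373 + 23765 - 11760)) + √(-36132) = (59 + 12378) + 2*I*√9033 = 12437 + 2*I*√9033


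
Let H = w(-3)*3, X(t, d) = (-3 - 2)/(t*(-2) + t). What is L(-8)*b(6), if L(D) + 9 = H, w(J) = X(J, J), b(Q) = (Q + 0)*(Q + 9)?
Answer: -1260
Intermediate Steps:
b(Q) = Q*(9 + Q)
X(t, d) = 5/t (X(t, d) = -5/(-2*t + t) = -5*(-1/t) = -(-5)/t = 5/t)
w(J) = 5/J
H = -5 (H = (5/(-3))*3 = (5*(-1/3))*3 = -5/3*3 = -5)
L(D) = -14 (L(D) = -9 - 5 = -14)
L(-8)*b(6) = -84*(9 + 6) = -84*15 = -14*90 = -1260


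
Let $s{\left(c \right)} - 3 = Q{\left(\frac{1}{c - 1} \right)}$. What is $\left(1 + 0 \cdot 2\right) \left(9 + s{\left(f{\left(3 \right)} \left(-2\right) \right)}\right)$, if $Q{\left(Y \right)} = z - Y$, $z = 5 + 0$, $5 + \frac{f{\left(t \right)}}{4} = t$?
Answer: $\frac{254}{15} \approx 16.933$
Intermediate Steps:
$f{\left(t \right)} = -20 + 4 t$
$z = 5$
$Q{\left(Y \right)} = 5 - Y$
$s{\left(c \right)} = 8 - \frac{1}{-1 + c}$ ($s{\left(c \right)} = 3 + \left(5 - \frac{1}{c - 1}\right) = 3 + \left(5 - \frac{1}{-1 + c}\right) = 8 - \frac{1}{-1 + c}$)
$\left(1 + 0 \cdot 2\right) \left(9 + s{\left(f{\left(3 \right)} \left(-2\right) \right)}\right) = \left(1 + 0 \cdot 2\right) \left(9 + \frac{-9 + 8 \left(-20 + 4 \cdot 3\right) \left(-2\right)}{-1 + \left(-20 + 4 \cdot 3\right) \left(-2\right)}\right) = \left(1 + 0\right) \left(9 + \frac{-9 + 8 \left(-20 + 12\right) \left(-2\right)}{-1 + \left(-20 + 12\right) \left(-2\right)}\right) = 1 \left(9 + \frac{-9 + 8 \left(\left(-8\right) \left(-2\right)\right)}{-1 - -16}\right) = 1 \left(9 + \frac{-9 + 8 \cdot 16}{-1 + 16}\right) = 1 \left(9 + \frac{-9 + 128}{15}\right) = 1 \left(9 + \frac{1}{15} \cdot 119\right) = 1 \left(9 + \frac{119}{15}\right) = 1 \cdot \frac{254}{15} = \frac{254}{15}$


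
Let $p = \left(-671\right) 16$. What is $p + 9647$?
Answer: $-1089$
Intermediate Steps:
$p = -10736$
$p + 9647 = -10736 + 9647 = -1089$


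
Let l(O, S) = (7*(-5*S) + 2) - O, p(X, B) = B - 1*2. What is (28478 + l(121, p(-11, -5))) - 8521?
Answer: 20083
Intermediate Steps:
p(X, B) = -2 + B (p(X, B) = B - 2 = -2 + B)
l(O, S) = 2 - O - 35*S (l(O, S) = (-35*S + 2) - O = (2 - 35*S) - O = 2 - O - 35*S)
(28478 + l(121, p(-11, -5))) - 8521 = (28478 + (2 - 1*121 - 35*(-2 - 5))) - 8521 = (28478 + (2 - 121 - 35*(-7))) - 8521 = (28478 + (2 - 121 + 245)) - 8521 = (28478 + 126) - 8521 = 28604 - 8521 = 20083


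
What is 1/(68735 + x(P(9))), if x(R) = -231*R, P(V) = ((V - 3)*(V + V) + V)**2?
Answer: -1/3093424 ≈ -3.2327e-7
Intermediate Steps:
P(V) = (V + 2*V*(-3 + V))**2 (P(V) = ((-3 + V)*(2*V) + V)**2 = (2*V*(-3 + V) + V)**2 = (V + 2*V*(-3 + V))**2)
1/(68735 + x(P(9))) = 1/(68735 - 231*9**2*(-5 + 2*9)**2) = 1/(68735 - 18711*(-5 + 18)**2) = 1/(68735 - 18711*13**2) = 1/(68735 - 18711*169) = 1/(68735 - 231*13689) = 1/(68735 - 3162159) = 1/(-3093424) = -1/3093424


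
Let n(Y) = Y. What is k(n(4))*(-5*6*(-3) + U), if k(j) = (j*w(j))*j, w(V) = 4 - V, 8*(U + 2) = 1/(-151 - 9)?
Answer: 0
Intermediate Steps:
U = -2561/1280 (U = -2 + 1/(8*(-151 - 9)) = -2 + (⅛)/(-160) = -2 + (⅛)*(-1/160) = -2 - 1/1280 = -2561/1280 ≈ -2.0008)
k(j) = j²*(4 - j) (k(j) = (j*(4 - j))*j = j²*(4 - j))
k(n(4))*(-5*6*(-3) + U) = (4²*(4 - 1*4))*(-5*6*(-3) - 2561/1280) = (16*(4 - 4))*(-30*(-3) - 2561/1280) = (16*0)*(90 - 2561/1280) = 0*(112639/1280) = 0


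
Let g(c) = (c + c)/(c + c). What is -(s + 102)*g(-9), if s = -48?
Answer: -54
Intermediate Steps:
g(c) = 1 (g(c) = (2*c)/((2*c)) = (2*c)*(1/(2*c)) = 1)
-(s + 102)*g(-9) = -(-48 + 102) = -54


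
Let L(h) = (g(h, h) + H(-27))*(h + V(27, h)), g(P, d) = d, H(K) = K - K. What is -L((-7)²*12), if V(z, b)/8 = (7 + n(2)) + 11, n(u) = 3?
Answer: -444528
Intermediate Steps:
H(K) = 0
V(z, b) = 168 (V(z, b) = 8*((7 + 3) + 11) = 8*(10 + 11) = 8*21 = 168)
L(h) = h*(168 + h) (L(h) = (h + 0)*(h + 168) = h*(168 + h))
-L((-7)²*12) = -(-7)²*12*(168 + (-7)²*12) = -49*12*(168 + 49*12) = -588*(168 + 588) = -588*756 = -1*444528 = -444528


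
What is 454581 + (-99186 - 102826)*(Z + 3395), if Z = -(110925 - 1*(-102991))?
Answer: 42528222833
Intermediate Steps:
Z = -213916 (Z = -(110925 + 102991) = -1*213916 = -213916)
454581 + (-99186 - 102826)*(Z + 3395) = 454581 + (-99186 - 102826)*(-213916 + 3395) = 454581 - 202012*(-210521) = 454581 + 42527768252 = 42528222833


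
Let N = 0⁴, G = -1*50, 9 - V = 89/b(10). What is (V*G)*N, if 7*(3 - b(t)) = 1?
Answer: 0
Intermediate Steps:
b(t) = 20/7 (b(t) = 3 - ⅐*1 = 3 - ⅐ = 20/7)
V = -443/20 (V = 9 - 89/20/7 = 9 - 89*7/20 = 9 - 1*623/20 = 9 - 623/20 = -443/20 ≈ -22.150)
G = -50
N = 0
(V*G)*N = -443/20*(-50)*0 = (2215/2)*0 = 0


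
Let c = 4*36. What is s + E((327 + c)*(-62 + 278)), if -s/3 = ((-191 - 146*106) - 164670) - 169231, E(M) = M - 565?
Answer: 1149875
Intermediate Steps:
c = 144
E(M) = -565 + M
s = 1048704 (s = -3*(((-191 - 146*106) - 164670) - 169231) = -3*(((-191 - 15476) - 164670) - 169231) = -3*((-15667 - 164670) - 169231) = -3*(-180337 - 169231) = -3*(-349568) = 1048704)
s + E((327 + c)*(-62 + 278)) = 1048704 + (-565 + (327 + 144)*(-62 + 278)) = 1048704 + (-565 + 471*216) = 1048704 + (-565 + 101736) = 1048704 + 101171 = 1149875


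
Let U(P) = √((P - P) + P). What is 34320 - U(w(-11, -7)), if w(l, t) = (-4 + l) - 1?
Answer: 34320 - 4*I ≈ 34320.0 - 4.0*I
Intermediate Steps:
w(l, t) = -5 + l
U(P) = √P (U(P) = √(0 + P) = √P)
34320 - U(w(-11, -7)) = 34320 - √(-5 - 11) = 34320 - √(-16) = 34320 - 4*I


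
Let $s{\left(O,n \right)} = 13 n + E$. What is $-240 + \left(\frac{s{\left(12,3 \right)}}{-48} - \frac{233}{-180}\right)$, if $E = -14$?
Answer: $- \frac{172243}{720} \approx -239.23$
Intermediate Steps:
$s{\left(O,n \right)} = -14 + 13 n$ ($s{\left(O,n \right)} = 13 n - 14 = -14 + 13 n$)
$-240 + \left(\frac{s{\left(12,3 \right)}}{-48} - \frac{233}{-180}\right) = -240 + \left(\frac{-14 + 13 \cdot 3}{-48} - \frac{233}{-180}\right) = -240 + \left(\left(-14 + 39\right) \left(- \frac{1}{48}\right) - - \frac{233}{180}\right) = -240 + \left(25 \left(- \frac{1}{48}\right) + \frac{233}{180}\right) = -240 + \left(- \frac{25}{48} + \frac{233}{180}\right) = -240 + \frac{557}{720} = - \frac{172243}{720}$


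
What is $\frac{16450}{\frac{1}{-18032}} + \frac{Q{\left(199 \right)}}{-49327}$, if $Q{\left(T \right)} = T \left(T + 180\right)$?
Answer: $- \frac{14631690508221}{49327} \approx -2.9663 \cdot 10^{8}$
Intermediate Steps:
$Q{\left(T \right)} = T \left(180 + T\right)$
$\frac{16450}{\frac{1}{-18032}} + \frac{Q{\left(199 \right)}}{-49327} = \frac{16450}{\frac{1}{-18032}} + \frac{199 \left(180 + 199\right)}{-49327} = \frac{16450}{- \frac{1}{18032}} + 199 \cdot 379 \left(- \frac{1}{49327}\right) = 16450 \left(-18032\right) + 75421 \left(- \frac{1}{49327}\right) = -296626400 - \frac{75421}{49327} = - \frac{14631690508221}{49327}$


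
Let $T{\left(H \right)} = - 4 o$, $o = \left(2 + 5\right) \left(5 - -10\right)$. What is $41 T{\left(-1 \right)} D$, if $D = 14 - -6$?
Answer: $-344400$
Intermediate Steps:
$D = 20$ ($D = 14 + 6 = 20$)
$o = 105$ ($o = 7 \left(5 + 10\right) = 7 \cdot 15 = 105$)
$T{\left(H \right)} = -420$ ($T{\left(H \right)} = \left(-4\right) 105 = -420$)
$41 T{\left(-1 \right)} D = 41 \left(-420\right) 20 = \left(-17220\right) 20 = -344400$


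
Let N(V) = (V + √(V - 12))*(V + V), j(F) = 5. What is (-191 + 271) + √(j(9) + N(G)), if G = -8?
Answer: 80 + √(133 - 32*I*√5) ≈ 91.917 - 3.0022*I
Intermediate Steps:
N(V) = 2*V*(V + √(-12 + V)) (N(V) = (V + √(-12 + V))*(2*V) = 2*V*(V + √(-12 + V)))
(-191 + 271) + √(j(9) + N(G)) = (-191 + 271) + √(5 + 2*(-8)*(-8 + √(-12 - 8))) = 80 + √(5 + 2*(-8)*(-8 + √(-20))) = 80 + √(5 + 2*(-8)*(-8 + 2*I*√5)) = 80 + √(5 + (128 - 32*I*√5)) = 80 + √(133 - 32*I*√5)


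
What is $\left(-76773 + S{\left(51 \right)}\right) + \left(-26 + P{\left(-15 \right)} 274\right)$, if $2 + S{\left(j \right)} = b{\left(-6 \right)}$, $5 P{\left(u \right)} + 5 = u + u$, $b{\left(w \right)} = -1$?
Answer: $-78720$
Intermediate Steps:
$P{\left(u \right)} = -1 + \frac{2 u}{5}$ ($P{\left(u \right)} = -1 + \frac{u + u}{5} = -1 + \frac{2 u}{5}$)
$S{\left(j \right)} = -3$ ($S{\left(j \right)} = -2 - 1 = -3$)
$\left(-76773 + S{\left(51 \right)}\right) + \left(-26 + P{\left(-15 \right)} 274\right) = \left(-76773 - 3\right) + \left(-26 + \left(-1 + \frac{2}{5} \left(-15\right)\right) 274\right) = -76776 + \left(-26 + \left(-1 - 6\right) 274\right) = -76776 - 1944 = -78720$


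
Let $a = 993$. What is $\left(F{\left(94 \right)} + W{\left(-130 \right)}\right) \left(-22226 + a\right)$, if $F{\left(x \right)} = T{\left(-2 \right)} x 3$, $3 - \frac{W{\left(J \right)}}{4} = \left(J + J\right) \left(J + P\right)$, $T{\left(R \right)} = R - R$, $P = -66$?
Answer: $4327879924$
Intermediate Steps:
$T{\left(R \right)} = 0$
$W{\left(J \right)} = 12 - 8 J \left(-66 + J\right)$ ($W{\left(J \right)} = 12 - 4 \left(J + J\right) \left(J - 66\right) = 12 - 4 \cdot 2 J \left(-66 + J\right) = 12 - 8 J \left(-66 + J\right)$)
$F{\left(x \right)} = 0$ ($F{\left(x \right)} = 0 x 3 = 0 \cdot 3 = 0$)
$\left(F{\left(94 \right)} + W{\left(-130 \right)}\right) \left(-22226 + a\right) = \left(0 + \left(12 - 8 \left(-130\right)^{2} + 528 \left(-130\right)\right)\right) \left(-22226 + 993\right) = \left(0 - 203828\right) \left(-21233\right) = \left(-203828\right) \left(-21233\right) = 4327879924$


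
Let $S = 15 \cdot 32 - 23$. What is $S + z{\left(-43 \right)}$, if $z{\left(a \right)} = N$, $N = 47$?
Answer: $504$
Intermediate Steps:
$S = 457$ ($S = 480 - 23 = 457$)
$z{\left(a \right)} = 47$
$S + z{\left(-43 \right)} = 457 + 47 = 504$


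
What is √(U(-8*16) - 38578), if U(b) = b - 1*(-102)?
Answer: 2*I*√9651 ≈ 196.48*I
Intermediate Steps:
U(b) = 102 + b (U(b) = b + 102 = 102 + b)
√(U(-8*16) - 38578) = √((102 - 8*16) - 38578) = √((102 - 128) - 38578) = √(-26 - 38578) = √(-38604) = 2*I*√9651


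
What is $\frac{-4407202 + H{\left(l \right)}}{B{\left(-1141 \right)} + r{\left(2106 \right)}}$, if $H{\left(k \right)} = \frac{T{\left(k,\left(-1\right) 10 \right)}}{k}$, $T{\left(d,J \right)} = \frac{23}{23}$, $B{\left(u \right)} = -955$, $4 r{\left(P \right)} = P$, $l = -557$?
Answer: $\frac{4909623030}{477349} \approx 10285.0$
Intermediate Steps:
$r{\left(P \right)} = \frac{P}{4}$
$T{\left(d,J \right)} = 1$ ($T{\left(d,J \right)} = 23 \cdot \frac{1}{23} = 1$)
$H{\left(k \right)} = \frac{1}{k}$ ($H{\left(k \right)} = 1 \frac{1}{k} = \frac{1}{k}$)
$\frac{-4407202 + H{\left(l \right)}}{B{\left(-1141 \right)} + r{\left(2106 \right)}} = \frac{-4407202 + \frac{1}{-557}}{-955 + \frac{1}{4} \cdot 2106} = \frac{-4407202 - \frac{1}{557}}{-955 + \frac{1053}{2}} = - \frac{2454811515}{557 \left(- \frac{857}{2}\right)} = \left(- \frac{2454811515}{557}\right) \left(- \frac{2}{857}\right) = \frac{4909623030}{477349}$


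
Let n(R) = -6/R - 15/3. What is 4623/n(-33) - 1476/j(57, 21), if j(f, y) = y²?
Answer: -2500489/2597 ≈ -962.84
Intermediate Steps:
n(R) = -5 - 6/R (n(R) = -6/R - 15*⅓ = -6/R - 5 = -5 - 6/R)
4623/n(-33) - 1476/j(57, 21) = 4623/(-5 - 6/(-33)) - 1476/(21²) = 4623/(-5 - 6*(-1/33)) - 1476/441 = 4623/(-5 + 2/11) - 1476*1/441 = 4623/(-53/11) - 164/49 = 4623*(-11/53) - 164/49 = -50853/53 - 164/49 = -2500489/2597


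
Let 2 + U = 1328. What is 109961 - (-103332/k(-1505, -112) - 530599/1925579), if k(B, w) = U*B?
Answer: 70425457849080352/640457203295 ≈ 1.0996e+5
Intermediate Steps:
U = 1326 (U = -2 + 1328 = 1326)
k(B, w) = 1326*B
109961 - (-103332/k(-1505, -112) - 530599/1925579) = 109961 - (-103332/(1326*(-1505)) - 530599/1925579) = 109961 - (-103332/(-1995630) - 530599*1/1925579) = 109961 - (-103332*(-1/1995630) - 530599/1925579) = 109961 - (17222/332605 - 530599/1925579) = 109961 - 1*(-143317558857/640457203295) = 109961 + 143317558857/640457203295 = 70425457849080352/640457203295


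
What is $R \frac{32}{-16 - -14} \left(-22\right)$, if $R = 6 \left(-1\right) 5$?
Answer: $-10560$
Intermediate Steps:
$R = -30$ ($R = \left(-6\right) 5 = -30$)
$R \frac{32}{-16 - -14} \left(-22\right) = - 30 \frac{32}{-16 - -14} \left(-22\right) = - 30 \frac{32}{-16 + 14} \left(-22\right) = - 30 \frac{32}{-2} \left(-22\right) = - 30 \cdot 32 \left(- \frac{1}{2}\right) \left(-22\right) = \left(-30\right) \left(-16\right) \left(-22\right) = 480 \left(-22\right) = -10560$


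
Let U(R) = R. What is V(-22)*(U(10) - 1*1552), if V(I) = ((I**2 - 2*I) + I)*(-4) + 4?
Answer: 3114840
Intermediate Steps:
V(I) = 4 - 4*I**2 + 4*I (V(I) = (I**2 - I)*(-4) + 4 = (-4*I**2 + 4*I) + 4 = 4 - 4*I**2 + 4*I)
V(-22)*(U(10) - 1*1552) = (4 - 4*(-22)**2 + 4*(-22))*(10 - 1*1552) = (4 - 4*484 - 88)*(10 - 1552) = (4 - 1936 - 88)*(-1542) = -2020*(-1542) = 3114840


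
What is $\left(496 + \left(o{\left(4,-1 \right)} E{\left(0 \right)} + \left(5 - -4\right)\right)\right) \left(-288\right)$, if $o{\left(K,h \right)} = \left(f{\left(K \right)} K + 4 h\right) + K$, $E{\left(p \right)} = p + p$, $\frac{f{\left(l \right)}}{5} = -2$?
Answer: $-145440$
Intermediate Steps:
$f{\left(l \right)} = -10$ ($f{\left(l \right)} = 5 \left(-2\right) = -10$)
$E{\left(p \right)} = 2 p$
$o{\left(K,h \right)} = - 9 K + 4 h$ ($o{\left(K,h \right)} = \left(- 10 K + 4 h\right) + K = - 9 K + 4 h$)
$\left(496 + \left(o{\left(4,-1 \right)} E{\left(0 \right)} + \left(5 - -4\right)\right)\right) \left(-288\right) = \left(496 + \left(\left(\left(-9\right) 4 + 4 \left(-1\right)\right) 2 \cdot 0 + \left(5 - -4\right)\right)\right) \left(-288\right) = \left(496 + \left(\left(-36 - 4\right) 0 + \left(5 + 4\right)\right)\right) \left(-288\right) = \left(496 + \left(\left(-40\right) 0 + 9\right)\right) \left(-288\right) = \left(496 + \left(0 + 9\right)\right) \left(-288\right) = \left(496 + 9\right) \left(-288\right) = 505 \left(-288\right) = -145440$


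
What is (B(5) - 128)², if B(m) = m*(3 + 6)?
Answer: 6889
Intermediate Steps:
B(m) = 9*m (B(m) = m*9 = 9*m)
(B(5) - 128)² = (9*5 - 128)² = (45 - 128)² = (-83)² = 6889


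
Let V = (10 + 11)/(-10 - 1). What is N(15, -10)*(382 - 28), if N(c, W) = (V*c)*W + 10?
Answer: 1154040/11 ≈ 1.0491e+5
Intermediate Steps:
V = -21/11 (V = 21/(-11) = 21*(-1/11) = -21/11 ≈ -1.9091)
N(c, W) = 10 - 21*W*c/11 (N(c, W) = (-21*c/11)*W + 10 = -21*W*c/11 + 10 = 10 - 21*W*c/11)
N(15, -10)*(382 - 28) = (10 - 21/11*(-10)*15)*(382 - 28) = (10 + 3150/11)*354 = (3260/11)*354 = 1154040/11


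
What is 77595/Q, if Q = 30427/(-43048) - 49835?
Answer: -1113436520/715109169 ≈ -1.5570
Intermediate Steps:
Q = -2145327507/43048 (Q = 30427*(-1/43048) - 49835 = -30427/43048 - 49835 = -2145327507/43048 ≈ -49836.)
77595/Q = 77595/(-2145327507/43048) = 77595*(-43048/2145327507) = -1113436520/715109169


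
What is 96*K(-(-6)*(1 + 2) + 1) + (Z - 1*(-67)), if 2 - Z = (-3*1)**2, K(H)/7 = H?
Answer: 12828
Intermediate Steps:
K(H) = 7*H
Z = -7 (Z = 2 - (-3*1)**2 = 2 - 1*(-3)**2 = 2 - 1*9 = 2 - 9 = -7)
96*K(-(-6)*(1 + 2) + 1) + (Z - 1*(-67)) = 96*(7*(-(-6)*(1 + 2) + 1)) + (-7 - 1*(-67)) = 96*(7*(-(-6)*3 + 1)) + (-7 + 67) = 96*(7*(-3*(-6) + 1)) + 60 = 96*(7*(18 + 1)) + 60 = 96*(7*19) + 60 = 96*133 + 60 = 12768 + 60 = 12828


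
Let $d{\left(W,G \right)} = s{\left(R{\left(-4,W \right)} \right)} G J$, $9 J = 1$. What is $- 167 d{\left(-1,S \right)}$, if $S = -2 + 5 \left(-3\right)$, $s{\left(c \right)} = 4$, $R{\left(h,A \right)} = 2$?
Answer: $\frac{11356}{9} \approx 1261.8$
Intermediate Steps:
$J = \frac{1}{9}$ ($J = \frac{1}{9} \cdot 1 = \frac{1}{9} \approx 0.11111$)
$S = -17$ ($S = -2 - 15 = -17$)
$d{\left(W,G \right)} = \frac{4 G}{9}$ ($d{\left(W,G \right)} = 4 G \frac{1}{9} = \frac{4 G}{9}$)
$- 167 d{\left(-1,S \right)} = - 167 \cdot \frac{4}{9} \left(-17\right) = \left(-167\right) \left(- \frac{68}{9}\right) = \frac{11356}{9}$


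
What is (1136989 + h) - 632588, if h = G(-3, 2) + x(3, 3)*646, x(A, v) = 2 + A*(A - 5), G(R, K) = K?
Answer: 501819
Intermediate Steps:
x(A, v) = 2 + A*(-5 + A)
h = -2582 (h = 2 + (2 + 3**2 - 5*3)*646 = 2 + (2 + 9 - 15)*646 = 2 - 4*646 = 2 - 2584 = -2582)
(1136989 + h) - 632588 = (1136989 - 2582) - 632588 = 1134407 - 632588 = 501819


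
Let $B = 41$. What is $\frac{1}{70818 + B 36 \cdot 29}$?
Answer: $\frac{1}{113622} \approx 8.8011 \cdot 10^{-6}$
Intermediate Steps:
$\frac{1}{70818 + B 36 \cdot 29} = \frac{1}{70818 + 41 \cdot 36 \cdot 29} = \frac{1}{70818 + 1476 \cdot 29} = \frac{1}{70818 + 42804} = \frac{1}{113622}$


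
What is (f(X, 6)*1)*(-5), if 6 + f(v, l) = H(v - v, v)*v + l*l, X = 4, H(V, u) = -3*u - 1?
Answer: 110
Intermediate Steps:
H(V, u) = -1 - 3*u
f(v, l) = -6 + l² + v*(-1 - 3*v) (f(v, l) = -6 + ((-1 - 3*v)*v + l*l) = -6 + (v*(-1 - 3*v) + l²) = -6 + (l² + v*(-1 - 3*v)) = -6 + l² + v*(-1 - 3*v))
(f(X, 6)*1)*(-5) = ((-6 + 6² - 1*4*(1 + 3*4))*1)*(-5) = ((-6 + 36 - 1*4*(1 + 12))*1)*(-5) = ((-6 + 36 - 1*4*13)*1)*(-5) = ((-6 + 36 - 52)*1)*(-5) = -22*1*(-5) = -22*(-5) = 110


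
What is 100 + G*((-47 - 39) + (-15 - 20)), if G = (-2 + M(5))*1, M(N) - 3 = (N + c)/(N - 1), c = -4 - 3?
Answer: 79/2 ≈ 39.500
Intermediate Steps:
c = -7
M(N) = 3 + (-7 + N)/(-1 + N) (M(N) = 3 + (N - 7)/(N - 1) = 3 + (-7 + N)/(-1 + N))
G = 1/2 (G = (-2 + 2*(-5 + 2*5)/(-1 + 5))*1 = (-2 + 2*(-5 + 10)/4)*1 = (-2 + 2*(1/4)*5)*1 = (-2 + 5/2)*1 = (1/2)*1 = 1/2 ≈ 0.50000)
100 + G*((-47 - 39) + (-15 - 20)) = 100 + ((-47 - 39) + (-15 - 20))/2 = 100 + (-86 - 35)/2 = 100 + (1/2)*(-121) = 100 - 121/2 = 79/2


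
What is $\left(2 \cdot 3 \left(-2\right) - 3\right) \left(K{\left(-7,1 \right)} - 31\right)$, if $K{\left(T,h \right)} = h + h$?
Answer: $435$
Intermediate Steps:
$K{\left(T,h \right)} = 2 h$
$\left(2 \cdot 3 \left(-2\right) - 3\right) \left(K{\left(-7,1 \right)} - 31\right) = \left(2 \cdot 3 \left(-2\right) - 3\right) \left(2 \cdot 1 - 31\right) = \left(6 \left(-2\right) - 3\right) \left(2 - 31\right) = \left(-12 - 3\right) \left(-29\right) = \left(-15\right) \left(-29\right) = 435$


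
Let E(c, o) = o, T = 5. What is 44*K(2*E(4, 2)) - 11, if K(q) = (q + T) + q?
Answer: 561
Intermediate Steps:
K(q) = 5 + 2*q (K(q) = (q + 5) + q = (5 + q) + q = 5 + 2*q)
44*K(2*E(4, 2)) - 11 = 44*(5 + 2*(2*2)) - 11 = 44*(5 + 2*4) - 11 = 44*(5 + 8) - 11 = 44*13 - 11 = 572 - 11 = 561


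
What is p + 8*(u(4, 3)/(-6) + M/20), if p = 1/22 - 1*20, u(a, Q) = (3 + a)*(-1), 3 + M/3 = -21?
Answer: -13009/330 ≈ -39.421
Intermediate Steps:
M = -72 (M = -9 + 3*(-21) = -9 - 63 = -72)
u(a, Q) = -3 - a
p = -439/22 (p = 1/22 - 20 = -439/22 ≈ -19.955)
p + 8*(u(4, 3)/(-6) + M/20) = -439/22 + 8*((-3 - 1*4)/(-6) - 72/20) = -439/22 + 8*((-3 - 4)*(-1/6) - 72*1/20) = -439/22 + 8*(-7*(-1/6) - 18/5) = -439/22 + 8*(7/6 - 18/5) = -439/22 + 8*(-73/30) = -439/22 - 292/15 = -13009/330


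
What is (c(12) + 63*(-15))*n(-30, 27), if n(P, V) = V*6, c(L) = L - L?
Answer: -153090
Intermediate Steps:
c(L) = 0
n(P, V) = 6*V
(c(12) + 63*(-15))*n(-30, 27) = (0 + 63*(-15))*(6*27) = (0 - 945)*162 = -945*162 = -153090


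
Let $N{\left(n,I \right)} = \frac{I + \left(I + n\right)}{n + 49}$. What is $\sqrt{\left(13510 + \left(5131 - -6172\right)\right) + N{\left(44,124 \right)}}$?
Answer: $\frac{\sqrt{214634793}}{93} \approx 157.53$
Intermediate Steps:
$N{\left(n,I \right)} = \frac{n + 2 I}{49 + n}$
$\sqrt{\left(13510 + \left(5131 - -6172\right)\right) + N{\left(44,124 \right)}} = \sqrt{\left(13510 + \left(5131 - -6172\right)\right) + \frac{44 + 2 \cdot 124}{49 + 44}} = \sqrt{\left(13510 + \left(5131 + 6172\right)\right) + \frac{44 + 248}{93}} = \sqrt{\left(13510 + 11303\right) + \frac{1}{93} \cdot 292} = \sqrt{24813 + \frac{292}{93}} = \sqrt{\frac{2307901}{93}} = \frac{\sqrt{214634793}}{93}$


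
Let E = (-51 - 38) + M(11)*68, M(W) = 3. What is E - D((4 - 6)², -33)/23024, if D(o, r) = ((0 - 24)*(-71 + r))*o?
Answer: 164861/1439 ≈ 114.57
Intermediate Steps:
D(o, r) = o*(1704 - 24*r) (D(o, r) = (-24*(-71 + r))*o = (1704 - 24*r)*o = o*(1704 - 24*r))
E = 115 (E = (-51 - 38) + 3*68 = -89 + 204 = 115)
E - D((4 - 6)², -33)/23024 = 115 - 24*(4 - 6)²*(71 - 1*(-33))/23024 = 115 - 24*(-2)²*(71 + 33)/23024 = 115 - 24*4*104/23024 = 115 - 9984/23024 = 115 - 1*624/1439 = 115 - 624/1439 = 164861/1439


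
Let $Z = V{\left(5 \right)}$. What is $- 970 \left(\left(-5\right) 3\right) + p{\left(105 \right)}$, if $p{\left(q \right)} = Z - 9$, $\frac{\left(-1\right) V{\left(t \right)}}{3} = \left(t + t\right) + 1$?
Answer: $14508$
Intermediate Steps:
$V{\left(t \right)} = -3 - 6 t$ ($V{\left(t \right)} = - 3 \left(\left(t + t\right) + 1\right) = - 3 \left(2 t + 1\right) = - 3 \left(1 + 2 t\right) = -3 - 6 t$)
$Z = -33$ ($Z = -3 - 30 = -33$)
$p{\left(q \right)} = -42$ ($p{\left(q \right)} = -33 - 9 = -42$)
$- 970 \left(\left(-5\right) 3\right) + p{\left(105 \right)} = - 970 \left(\left(-5\right) 3\right) - 42 = \left(-970\right) \left(-15\right) - 42 = 14550 - 42 = 14508$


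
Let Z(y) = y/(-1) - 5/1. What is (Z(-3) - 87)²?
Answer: 7921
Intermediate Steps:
Z(y) = -5 - y (Z(y) = y*(-1) - 5*1 = -y - 5 = -5 - y)
(Z(-3) - 87)² = ((-5 - 1*(-3)) - 87)² = ((-5 + 3) - 87)² = (-2 - 87)² = (-89)² = 7921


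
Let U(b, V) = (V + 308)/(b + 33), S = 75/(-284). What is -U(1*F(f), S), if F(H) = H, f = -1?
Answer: -87397/9088 ≈ -9.6167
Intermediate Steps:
S = -75/284 (S = 75*(-1/284) = -75/284 ≈ -0.26408)
U(b, V) = (308 + V)/(33 + b)
-U(1*F(f), S) = -(308 - 75/284)/(33 + 1*(-1)) = -87397/((33 - 1)*284) = -87397/(32*284) = -1*87397/9088 = -87397/9088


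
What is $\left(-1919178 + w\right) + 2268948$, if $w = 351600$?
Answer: $701370$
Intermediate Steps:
$\left(-1919178 + w\right) + 2268948 = \left(-1919178 + 351600\right) + 2268948 = -1567578 + 2268948 = 701370$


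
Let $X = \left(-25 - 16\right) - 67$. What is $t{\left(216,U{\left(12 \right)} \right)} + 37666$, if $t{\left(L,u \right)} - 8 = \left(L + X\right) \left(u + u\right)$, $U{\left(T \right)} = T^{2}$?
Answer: $68778$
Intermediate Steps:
$X = -108$ ($X = -41 - 67 = -108$)
$t{\left(L,u \right)} = 8 + 2 u \left(-108 + L\right)$ ($t{\left(L,u \right)} = 8 + \left(L - 108\right) \left(u + u\right) = 8 + \left(-108 + L\right) 2 u = 8 + 2 u \left(-108 + L\right)$)
$t{\left(216,U{\left(12 \right)} \right)} + 37666 = \left(8 - 216 \cdot 12^{2} + 2 \cdot 216 \cdot 12^{2}\right) + 37666 = \left(8 - 31104 + 2 \cdot 216 \cdot 144\right) + 37666 = \left(8 - 31104 + 62208\right) + 37666 = 31112 + 37666 = 68778$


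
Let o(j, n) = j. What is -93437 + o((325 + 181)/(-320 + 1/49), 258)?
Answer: -1465023517/15679 ≈ -93439.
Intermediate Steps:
-93437 + o((325 + 181)/(-320 + 1/49), 258) = -93437 + (325 + 181)/(-320 + 1/49) = -93437 + 506/(-320 + 1/49) = -93437 + 506/(-15679/49) = -93437 + 506*(-49/15679) = -93437 - 24794/15679 = -1465023517/15679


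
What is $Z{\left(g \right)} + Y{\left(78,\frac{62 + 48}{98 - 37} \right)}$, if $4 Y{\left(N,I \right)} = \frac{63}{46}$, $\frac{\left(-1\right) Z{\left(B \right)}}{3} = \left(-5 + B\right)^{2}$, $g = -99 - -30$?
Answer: $- \frac{3022689}{184} \approx -16428.0$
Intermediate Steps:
$g = -69$ ($g = -99 + 30 = -69$)
$Z{\left(B \right)} = - 3 \left(-5 + B\right)^{2}$
$Y{\left(N,I \right)} = \frac{63}{184}$ ($Y{\left(N,I \right)} = \frac{63 \cdot \frac{1}{46}}{4} = \frac{1}{4} \cdot \frac{63}{46} = \frac{63}{184}$)
$Z{\left(g \right)} + Y{\left(78,\frac{62 + 48}{98 - 37} \right)} = - 3 \left(-5 - 69\right)^{2} + \frac{63}{184} = - 3 \left(-74\right)^{2} + \frac{63}{184} = \left(-3\right) 5476 + \frac{63}{184} = -16428 + \frac{63}{184} = - \frac{3022689}{184}$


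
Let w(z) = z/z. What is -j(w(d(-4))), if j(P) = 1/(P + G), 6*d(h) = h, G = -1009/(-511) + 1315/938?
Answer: -68474/299675 ≈ -0.22849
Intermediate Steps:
G = 231201/68474 (G = -1009*(-1/511) + 1315*(1/938) = 1009/511 + 1315/938 = 231201/68474 ≈ 3.3765)
d(h) = h/6
w(z) = 1
j(P) = 1/(231201/68474 + P) (j(P) = 1/(P + 231201/68474) = 1/(231201/68474 + P))
-j(w(d(-4))) = -68474/(231201 + 68474*1) = -68474/(231201 + 68474) = -68474/299675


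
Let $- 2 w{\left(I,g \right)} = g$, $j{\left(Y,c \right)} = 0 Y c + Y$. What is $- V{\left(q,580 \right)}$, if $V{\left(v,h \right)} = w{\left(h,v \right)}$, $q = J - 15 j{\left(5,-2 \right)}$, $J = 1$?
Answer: $-37$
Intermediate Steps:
$j{\left(Y,c \right)} = Y$ ($j{\left(Y,c \right)} = 0 c + Y = 0 + Y = Y$)
$w{\left(I,g \right)} = - \frac{g}{2}$
$q = -74$ ($q = 1 - 75 = -74$)
$V{\left(v,h \right)} = - \frac{v}{2}$
$- V{\left(q,580 \right)} = - \frac{\left(-1\right) \left(-74\right)}{2} = \left(-1\right) 37 = -37$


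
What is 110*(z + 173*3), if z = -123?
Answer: 43560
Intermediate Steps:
110*(z + 173*3) = 110*(-123 + 173*3) = 110*(-123 + 519) = 110*396 = 43560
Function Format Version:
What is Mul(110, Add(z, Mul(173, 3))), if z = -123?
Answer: 43560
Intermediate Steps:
Mul(110, Add(z, Mul(173, 3))) = Mul(110, Add(-123, Mul(173, 3))) = Mul(110, Add(-123, 519)) = Mul(110, 396) = 43560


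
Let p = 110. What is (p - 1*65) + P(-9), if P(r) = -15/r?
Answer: 140/3 ≈ 46.667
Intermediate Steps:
(p - 1*65) + P(-9) = (110 - 1*65) - 15/(-9) = (110 - 65) - 15*(-1/9) = 45 + 5/3 = 140/3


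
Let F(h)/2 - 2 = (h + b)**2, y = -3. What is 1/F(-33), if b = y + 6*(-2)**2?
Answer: 1/292 ≈ 0.0034247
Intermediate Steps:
b = 21 (b = -3 + 6*(-2)**2 = -3 + 6*4 = -3 + 24 = 21)
F(h) = 4 + 2*(21 + h)**2 (F(h) = 4 + 2*(h + 21)**2 = 4 + 2*(21 + h)**2)
1/F(-33) = 1/(4 + 2*(21 - 33)**2) = 1/(4 + 2*(-12)**2) = 1/(4 + 2*144) = 1/(4 + 288) = 1/292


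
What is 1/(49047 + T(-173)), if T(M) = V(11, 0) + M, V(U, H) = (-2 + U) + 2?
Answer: 1/48885 ≈ 2.0456e-5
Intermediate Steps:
V(U, H) = U
T(M) = 11 + M
1/(49047 + T(-173)) = 1/(49047 + (11 - 173)) = 1/(49047 - 162) = 1/48885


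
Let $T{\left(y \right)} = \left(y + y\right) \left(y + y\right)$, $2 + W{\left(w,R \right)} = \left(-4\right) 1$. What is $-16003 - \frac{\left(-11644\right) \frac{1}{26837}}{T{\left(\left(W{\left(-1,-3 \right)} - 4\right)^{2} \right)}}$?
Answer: $- \frac{4294725107089}{268370000} \approx -16003.0$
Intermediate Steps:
$W{\left(w,R \right)} = -6$ ($W{\left(w,R \right)} = -2 - 4 = -6$)
$T{\left(y \right)} = 4 y^{2}$ ($T{\left(y \right)} = 2 y 2 y = 4 y^{2}$)
$-16003 - \frac{\left(-11644\right) \frac{1}{26837}}{T{\left(\left(W{\left(-1,-3 \right)} - 4\right)^{2} \right)}} = -16003 - \frac{\left(-11644\right) \frac{1}{26837}}{4 \left(\left(-6 - 4\right)^{2}\right)^{2}} = -16003 - \frac{\left(-11644\right) \frac{1}{26837}}{4 \left(\left(-10\right)^{2}\right)^{2}} = -16003 - - \frac{11644}{26837 \cdot 4 \cdot 100^{2}} = -16003 - - \frac{11644}{26837 \cdot 4 \cdot 10000} = -16003 - - \frac{11644}{26837 \cdot 40000} = -16003 - \left(- \frac{11644}{26837}\right) \frac{1}{40000} = -16003 - - \frac{2911}{268370000} = -16003 + \frac{2911}{268370000} = - \frac{4294725107089}{268370000}$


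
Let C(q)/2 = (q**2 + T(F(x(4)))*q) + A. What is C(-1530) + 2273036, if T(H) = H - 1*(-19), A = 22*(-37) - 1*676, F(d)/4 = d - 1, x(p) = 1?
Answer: 6893716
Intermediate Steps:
F(d) = -4 + 4*d (F(d) = 4*(d - 1) = 4*(-1 + d) = -4 + 4*d)
A = -1490 (A = -814 - 676 = -1490)
T(H) = 19 + H (T(H) = H + 19 = 19 + H)
C(q) = -2980 + 2*q**2 + 38*q (C(q) = 2*((q**2 + (19 + (-4 + 4*1))*q) - 1490) = 2*((q**2 + (19 + (-4 + 4))*q) - 1490) = 2*((q**2 + (19 + 0)*q) - 1490) = 2*((q**2 + 19*q) - 1490) = 2*(-1490 + q**2 + 19*q) = -2980 + 2*q**2 + 38*q)
C(-1530) + 2273036 = (-2980 + 2*(-1530)**2 + 38*(-1530)) + 2273036 = (-2980 + 2*2340900 - 58140) + 2273036 = (-2980 + 4681800 - 58140) + 2273036 = 4620680 + 2273036 = 6893716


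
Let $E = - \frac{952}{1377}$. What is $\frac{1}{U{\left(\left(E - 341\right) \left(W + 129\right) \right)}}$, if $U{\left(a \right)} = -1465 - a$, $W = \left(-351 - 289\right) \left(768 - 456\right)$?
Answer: $- \frac{27}{1841030564} \approx -1.4666 \cdot 10^{-8}$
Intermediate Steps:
$W = -199680$ ($W = \left(-640\right) 312 = -199680$)
$E = - \frac{56}{81}$ ($E = \left(-952\right) \frac{1}{1377} = - \frac{56}{81} \approx -0.69136$)
$\frac{1}{U{\left(\left(E - 341\right) \left(W + 129\right) \right)}} = \frac{1}{-1465 - \left(- \frac{56}{81} - 341\right) \left(-199680 + 129\right)} = \frac{1}{-1465 - \left(- \frac{27677}{81}\right) \left(-199551\right)} = \frac{1}{-1465 - \frac{1840991009}{27}} = \frac{1}{- \frac{1841030564}{27}} = - \frac{27}{1841030564}$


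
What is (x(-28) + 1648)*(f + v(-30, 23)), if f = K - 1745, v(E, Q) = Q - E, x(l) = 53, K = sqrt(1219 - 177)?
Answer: -2878092 + 1701*sqrt(1042) ≈ -2.8232e+6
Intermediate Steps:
K = sqrt(1042) ≈ 32.280
f = -1745 + sqrt(1042) (f = sqrt(1042) - 1745 = -1745 + sqrt(1042) ≈ -1712.7)
(x(-28) + 1648)*(f + v(-30, 23)) = (53 + 1648)*((-1745 + sqrt(1042)) + (23 - 1*(-30))) = 1701*((-1745 + sqrt(1042)) + (23 + 30)) = 1701*((-1745 + sqrt(1042)) + 53) = 1701*(-1692 + sqrt(1042)) = -2878092 + 1701*sqrt(1042)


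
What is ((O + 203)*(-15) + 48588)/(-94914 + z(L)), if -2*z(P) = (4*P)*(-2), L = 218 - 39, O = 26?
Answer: -45153/94198 ≈ -0.47934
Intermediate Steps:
L = 179
z(P) = 4*P (z(P) = -4*P*(-2)/2 = -(-4)*P = 4*P)
((O + 203)*(-15) + 48588)/(-94914 + z(L)) = ((26 + 203)*(-15) + 48588)/(-94914 + 4*179) = (229*(-15) + 48588)/(-94914 + 716) = (-3435 + 48588)/(-94198) = 45153*(-1/94198) = -45153/94198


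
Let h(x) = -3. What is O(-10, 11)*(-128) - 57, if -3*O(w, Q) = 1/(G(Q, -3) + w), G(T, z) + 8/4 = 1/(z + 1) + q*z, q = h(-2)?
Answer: -1453/21 ≈ -69.190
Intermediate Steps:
q = -3
G(T, z) = -2 + 1/(1 + z) - 3*z (G(T, z) = -2 + (1/(z + 1) - 3*z) = -2 + (1/(1 + z) - 3*z) = -2 + 1/(1 + z) - 3*z)
O(w, Q) = -1/(3*(13/2 + w)) (O(w, Q) = -1/(3*((-1 - 5*(-3) - 3*(-3)**2)/(1 - 3) + w)) = -1/(3*((-1 + 15 - 3*9)/(-2) + w)) = -1/(3*(-(-1 + 15 - 27)/2 + w)) = -1/(3*(-1/2*(-13) + w)) = -1/(3*(13/2 + w)))
O(-10, 11)*(-128) - 57 = -2/(39 + 6*(-10))*(-128) - 57 = -2/(39 - 60)*(-128) - 57 = -2/(-21)*(-128) - 57 = -2*(-1/21)*(-128) - 57 = (2/21)*(-128) - 57 = -256/21 - 57 = -1453/21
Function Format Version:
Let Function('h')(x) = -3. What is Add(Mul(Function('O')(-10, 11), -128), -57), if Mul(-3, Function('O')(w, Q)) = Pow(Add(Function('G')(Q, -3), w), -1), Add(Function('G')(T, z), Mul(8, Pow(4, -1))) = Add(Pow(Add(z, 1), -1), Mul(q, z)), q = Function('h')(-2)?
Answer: Rational(-1453, 21) ≈ -69.190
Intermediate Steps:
q = -3
Function('G')(T, z) = Add(-2, Pow(Add(1, z), -1), Mul(-3, z)) (Function('G')(T, z) = Add(-2, Add(Pow(Add(z, 1), -1), Mul(-3, z))) = Add(-2, Add(Pow(Add(1, z), -1), Mul(-3, z))) = Add(-2, Pow(Add(1, z), -1), Mul(-3, z)))
Function('O')(w, Q) = Mul(Rational(-1, 3), Pow(Add(Rational(13, 2), w), -1)) (Function('O')(w, Q) = Mul(Rational(-1, 3), Pow(Add(Mul(Pow(Add(1, -3), -1), Add(-1, Mul(-5, -3), Mul(-3, Pow(-3, 2)))), w), -1)) = Mul(Rational(-1, 3), Pow(Add(Mul(Pow(-2, -1), Add(-1, 15, Mul(-3, 9))), w), -1)) = Mul(Rational(-1, 3), Pow(Add(Mul(Rational(-1, 2), Add(-1, 15, -27)), w), -1)) = Mul(Rational(-1, 3), Pow(Add(Mul(Rational(-1, 2), -13), w), -1)) = Mul(Rational(-1, 3), Pow(Add(Rational(13, 2), w), -1)))
Add(Mul(Function('O')(-10, 11), -128), -57) = Add(Mul(Mul(-2, Pow(Add(39, Mul(6, -10)), -1)), -128), -57) = Add(Mul(Mul(-2, Pow(Add(39, -60), -1)), -128), -57) = Add(Mul(Mul(-2, Pow(-21, -1)), -128), -57) = Add(Mul(Mul(-2, Rational(-1, 21)), -128), -57) = Add(Mul(Rational(2, 21), -128), -57) = Add(Rational(-256, 21), -57) = Rational(-1453, 21)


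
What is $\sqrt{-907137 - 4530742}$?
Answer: $i \sqrt{5437879} \approx 2331.9 i$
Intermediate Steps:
$\sqrt{-907137 - 4530742} = \sqrt{-5437879} = i \sqrt{5437879}$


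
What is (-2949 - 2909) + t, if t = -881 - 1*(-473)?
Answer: -6266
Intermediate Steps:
t = -408 (t = -881 + 473 = -408)
(-2949 - 2909) + t = (-2949 - 2909) - 408 = -5858 - 408 = -6266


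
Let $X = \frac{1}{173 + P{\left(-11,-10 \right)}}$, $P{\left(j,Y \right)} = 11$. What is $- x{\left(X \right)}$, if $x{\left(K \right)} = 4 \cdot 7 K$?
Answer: $- \frac{7}{46} \approx -0.15217$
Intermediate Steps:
$X = \frac{1}{184}$ ($X = \frac{1}{173 + 11} = \frac{1}{184} \approx 0.0054348$)
$x{\left(K \right)} = 28 K$
$- x{\left(X \right)} = - \frac{28}{184} = \left(-1\right) \frac{7}{46} = - \frac{7}{46}$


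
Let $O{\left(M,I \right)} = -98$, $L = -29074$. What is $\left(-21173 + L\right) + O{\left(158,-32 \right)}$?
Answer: $-50345$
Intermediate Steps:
$\left(-21173 + L\right) + O{\left(158,-32 \right)} = \left(-21173 - 29074\right) - 98 = -50247 - 98 = -50345$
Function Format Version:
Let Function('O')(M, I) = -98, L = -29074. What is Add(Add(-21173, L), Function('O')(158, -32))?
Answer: -50345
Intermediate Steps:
Add(Add(-21173, L), Function('O')(158, -32)) = Add(Add(-21173, -29074), -98) = Add(-50247, -98) = -50345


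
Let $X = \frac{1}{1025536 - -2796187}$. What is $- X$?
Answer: $- \frac{1}{3821723} \approx -2.6166 \cdot 10^{-7}$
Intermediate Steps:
$X = \frac{1}{3821723}$ ($X = \frac{1}{1025536 + 2796187} = \frac{1}{3821723} \approx 2.6166 \cdot 10^{-7}$)
$- X = \left(-1\right) \frac{1}{3821723} = - \frac{1}{3821723}$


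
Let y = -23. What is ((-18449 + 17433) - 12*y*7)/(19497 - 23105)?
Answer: -229/902 ≈ -0.25388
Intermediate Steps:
((-18449 + 17433) - 12*y*7)/(19497 - 23105) = ((-18449 + 17433) - 12*(-23)*7)/(19497 - 23105) = (-1016 + 276*7)/(-3608) = (-1016 + 1932)*(-1/3608) = 916*(-1/3608) = -229/902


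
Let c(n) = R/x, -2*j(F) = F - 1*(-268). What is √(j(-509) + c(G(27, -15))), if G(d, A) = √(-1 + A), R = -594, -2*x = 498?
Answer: √3386234/166 ≈ 11.085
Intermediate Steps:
x = -249 (x = -½*498 = -249)
j(F) = -134 - F/2 (j(F) = -(F - 1*(-268))/2 = -(F + 268)/2 = -(268 + F)/2 = -134 - F/2)
c(n) = 198/83 (c(n) = -594/(-249) = -594*(-1/249) = 198/83)
√(j(-509) + c(G(27, -15))) = √((-134 - ½*(-509)) + 198/83) = √((-134 + 509/2) + 198/83) = √(241/2 + 198/83) = √(20399/166) = √3386234/166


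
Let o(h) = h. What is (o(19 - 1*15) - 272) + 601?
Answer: 333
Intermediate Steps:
(o(19 - 1*15) - 272) + 601 = ((19 - 1*15) - 272) + 601 = ((19 - 15) - 272) + 601 = (4 - 272) + 601 = -268 + 601 = 333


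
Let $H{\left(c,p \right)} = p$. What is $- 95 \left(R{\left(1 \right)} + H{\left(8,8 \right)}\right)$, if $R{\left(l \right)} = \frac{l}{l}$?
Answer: $-855$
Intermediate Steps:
$R{\left(l \right)} = 1$
$- 95 \left(R{\left(1 \right)} + H{\left(8,8 \right)}\right) = - 95 \left(1 + 8\right) = \left(-95\right) 9 = -855$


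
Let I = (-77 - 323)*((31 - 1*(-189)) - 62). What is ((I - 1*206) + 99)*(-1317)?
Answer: 83375319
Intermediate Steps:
I = -63200 (I = -400*((31 + 189) - 62) = -400*(220 - 62) = -400*158 = -63200)
((I - 1*206) + 99)*(-1317) = ((-63200 - 1*206) + 99)*(-1317) = ((-63200 - 206) + 99)*(-1317) = (-63406 + 99)*(-1317) = -63307*(-1317) = 83375319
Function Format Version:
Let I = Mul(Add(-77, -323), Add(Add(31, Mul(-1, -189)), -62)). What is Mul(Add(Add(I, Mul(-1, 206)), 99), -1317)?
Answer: 83375319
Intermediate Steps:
I = -63200 (I = Mul(-400, Add(Add(31, 189), -62)) = Mul(-400, Add(220, -62)) = Mul(-400, 158) = -63200)
Mul(Add(Add(I, Mul(-1, 206)), 99), -1317) = Mul(Add(Add(-63200, Mul(-1, 206)), 99), -1317) = Mul(Add(Add(-63200, -206), 99), -1317) = Mul(Add(-63406, 99), -1317) = Mul(-63307, -1317) = 83375319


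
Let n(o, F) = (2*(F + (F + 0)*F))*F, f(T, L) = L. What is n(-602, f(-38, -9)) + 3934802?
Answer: 3933506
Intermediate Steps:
n(o, F) = F*(2*F + 2*F²) (n(o, F) = (2*(F + F*F))*F = (2*(F + F²))*F = (2*F + 2*F²)*F = F*(2*F + 2*F²))
n(-602, f(-38, -9)) + 3934802 = 2*(-9)²*(1 - 9) + 3934802 = 2*81*(-8) + 3934802 = -1296 + 3934802 = 3933506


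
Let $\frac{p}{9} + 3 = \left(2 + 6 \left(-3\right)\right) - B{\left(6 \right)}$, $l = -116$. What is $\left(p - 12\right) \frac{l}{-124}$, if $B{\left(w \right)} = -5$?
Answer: $- \frac{4002}{31} \approx -129.1$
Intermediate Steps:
$p = -126$ ($p = -27 + 9 \left(\left(2 + 6 \left(-3\right)\right) - -5\right) = -27 + 9 \left(\left(2 - 18\right) + 5\right) = -27 + 9 \left(-16 + 5\right) = -27 + 9 \left(-11\right) = -27 - 99 = -126$)
$\left(p - 12\right) \frac{l}{-124} = \left(-126 - 12\right) \left(- \frac{116}{-124}\right) = - 138 \left(\left(-116\right) \left(- \frac{1}{124}\right)\right) = \left(-138\right) \frac{29}{31} = - \frac{4002}{31}$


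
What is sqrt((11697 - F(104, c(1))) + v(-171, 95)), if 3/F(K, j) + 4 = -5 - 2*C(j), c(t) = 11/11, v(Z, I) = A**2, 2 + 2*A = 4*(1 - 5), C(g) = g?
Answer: sqrt(1425171)/11 ≈ 108.53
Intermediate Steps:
A = -9 (A = -1 + (4*(1 - 5))/2 = -1 + (4*(-4))/2 = -1 + (1/2)*(-16) = -1 - 8 = -9)
v(Z, I) = 81 (v(Z, I) = (-9)**2 = 81)
c(t) = 1 (c(t) = 11*(1/11) = 1)
F(K, j) = 3/(-9 - 2*j) (F(K, j) = 3/(-4 + (-5 - 2*j)) = 3/(-9 - 2*j))
sqrt((11697 - F(104, c(1))) + v(-171, 95)) = sqrt((11697 - (-3)/(9 + 2*1)) + 81) = sqrt((11697 - (-3)/(9 + 2)) + 81) = sqrt((11697 - (-3)/11) + 81) = sqrt((11697 - 1*(-3/11)) + 81) = sqrt((11697 + 3/11) + 81) = sqrt(128670/11 + 81) = sqrt(129561/11) = sqrt(1425171)/11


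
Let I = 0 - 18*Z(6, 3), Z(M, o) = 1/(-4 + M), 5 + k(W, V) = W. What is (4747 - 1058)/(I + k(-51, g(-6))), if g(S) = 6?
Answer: -3689/65 ≈ -56.754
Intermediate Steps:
k(W, V) = -5 + W
I = -9 (I = 0 - 18/(-4 + 6) = 0 - 18/2 = 0 - 18*½ = 0 - 9 = -9)
(4747 - 1058)/(I + k(-51, g(-6))) = (4747 - 1058)/(-9 + (-5 - 51)) = 3689/(-9 - 56) = 3689/(-65) = 3689*(-1/65) = -3689/65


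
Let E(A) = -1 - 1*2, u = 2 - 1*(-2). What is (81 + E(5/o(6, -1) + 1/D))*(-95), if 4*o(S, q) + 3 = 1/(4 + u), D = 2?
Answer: -7410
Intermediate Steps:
u = 4 (u = 2 + 2 = 4)
o(S, q) = -23/32 (o(S, q) = -3/4 + 1/(4*(4 + 4)) = -3/4 + (1/4)/8 = -3/4 + (1/4)*(1/8) = -3/4 + 1/32 = -23/32)
E(A) = -3 (E(A) = -1 - 2 = -3)
(81 + E(5/o(6, -1) + 1/D))*(-95) = (81 - 3)*(-95) = 78*(-95) = -7410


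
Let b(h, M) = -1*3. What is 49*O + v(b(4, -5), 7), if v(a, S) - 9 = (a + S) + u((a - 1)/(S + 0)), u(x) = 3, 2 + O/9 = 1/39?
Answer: -11111/13 ≈ -854.69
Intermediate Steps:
O = -231/13 (O = -18 + 9/39 = -18 + 9*(1/39) = -18 + 3/13 = -231/13 ≈ -17.769)
b(h, M) = -3
v(a, S) = 12 + S + a (v(a, S) = 9 + ((a + S) + 3) = 9 + ((S + a) + 3) = 9 + (3 + S + a) = 12 + S + a)
49*O + v(b(4, -5), 7) = 49*(-231/13) + (12 + 7 - 3) = -11319/13 + 16 = -11111/13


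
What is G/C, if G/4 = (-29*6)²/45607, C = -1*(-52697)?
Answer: 121104/2403352079 ≈ 5.0390e-5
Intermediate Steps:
C = 52697
G = 121104/45607 (G = 4*((-29*6)²/45607) = 4*((-174)²*(1/45607)) = 4*(30276*(1/45607)) = 4*(30276/45607) = 121104/45607 ≈ 2.6554)
G/C = (121104/45607)/52697 = (121104/45607)*(1/52697) = 121104/2403352079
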